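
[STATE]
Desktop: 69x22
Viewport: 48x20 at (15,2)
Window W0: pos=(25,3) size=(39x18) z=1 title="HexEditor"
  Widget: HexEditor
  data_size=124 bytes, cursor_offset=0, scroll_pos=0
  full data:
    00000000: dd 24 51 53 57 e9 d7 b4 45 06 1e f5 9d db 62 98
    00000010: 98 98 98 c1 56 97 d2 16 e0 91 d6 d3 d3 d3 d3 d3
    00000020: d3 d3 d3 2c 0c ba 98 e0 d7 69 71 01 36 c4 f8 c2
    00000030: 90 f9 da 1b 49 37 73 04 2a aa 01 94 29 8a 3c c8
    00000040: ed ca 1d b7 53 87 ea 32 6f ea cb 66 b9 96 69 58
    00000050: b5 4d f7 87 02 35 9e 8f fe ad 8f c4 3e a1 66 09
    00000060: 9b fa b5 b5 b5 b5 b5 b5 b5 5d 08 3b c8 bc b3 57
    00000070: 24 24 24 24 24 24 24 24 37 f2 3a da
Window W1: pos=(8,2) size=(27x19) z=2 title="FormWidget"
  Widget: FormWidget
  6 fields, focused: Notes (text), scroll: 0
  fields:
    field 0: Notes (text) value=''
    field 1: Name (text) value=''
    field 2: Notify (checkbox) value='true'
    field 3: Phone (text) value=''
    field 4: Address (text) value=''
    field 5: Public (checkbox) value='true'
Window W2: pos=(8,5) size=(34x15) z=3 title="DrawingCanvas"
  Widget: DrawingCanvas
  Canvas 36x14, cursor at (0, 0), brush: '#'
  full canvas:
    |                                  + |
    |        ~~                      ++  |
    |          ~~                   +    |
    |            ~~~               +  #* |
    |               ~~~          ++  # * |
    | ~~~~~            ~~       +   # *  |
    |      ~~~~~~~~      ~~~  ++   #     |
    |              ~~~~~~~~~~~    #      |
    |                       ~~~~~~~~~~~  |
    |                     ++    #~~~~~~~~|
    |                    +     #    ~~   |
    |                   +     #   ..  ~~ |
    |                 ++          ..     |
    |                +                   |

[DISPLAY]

━━━━━━━━━━━━━━━━━━━┓                            
idget              ┃━━━━━━━━━━━━━━━━━━━━━━━━━━━━
───────────────────┨r                           
━━━━━━━━━━━━━━━━━━━━━━━━━━┓─────────────────────
ngCanvas                  ┃51 53 57 e9 d7 b4  45
──────────────────────────┨98 c1 56 97 d2 16  e0
                          ┃d3 2c 0c ba 98 e0  d7
  ~~                      ┃da 1b 49 37 73 04  2a
    ~~                   +┃1d b7 53 87 ea 32  6f
      ~~~               + ┃f7 87 02 35 9e 8f  fe
         ~~~          ++  ┃b5 b5 b5 b5 b5 b5  b5
            ~~       +   #┃24 24 24 24 24 24  37
~~~~~~~~      ~~~  ++   # ┃                     
        ~~~~~~~~~~~    #  ┃                     
                 ~~~~~~~~~┃                     
               ++    #~~~~┃                     
              +     #    ~┃                     
━━━━━━━━━━━━━━━━━━━━━━━━━━┛                     
━━━━━━━━━━━━━━━━━━━┛━━━━━━━━━━━━━━━━━━━━━━━━━━━━
                                                


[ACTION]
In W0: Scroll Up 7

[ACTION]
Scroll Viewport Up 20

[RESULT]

                                                
                                                
━━━━━━━━━━━━━━━━━━━┓                            
idget              ┃━━━━━━━━━━━━━━━━━━━━━━━━━━━━
───────────────────┨r                           
━━━━━━━━━━━━━━━━━━━━━━━━━━┓─────────────────────
ngCanvas                  ┃51 53 57 e9 d7 b4  45
──────────────────────────┨98 c1 56 97 d2 16  e0
                          ┃d3 2c 0c ba 98 e0  d7
  ~~                      ┃da 1b 49 37 73 04  2a
    ~~                   +┃1d b7 53 87 ea 32  6f
      ~~~               + ┃f7 87 02 35 9e 8f  fe
         ~~~          ++  ┃b5 b5 b5 b5 b5 b5  b5
            ~~       +   #┃24 24 24 24 24 24  37
~~~~~~~~      ~~~  ++   # ┃                     
        ~~~~~~~~~~~    #  ┃                     
                 ~~~~~~~~~┃                     
               ++    #~~~~┃                     
              +     #    ~┃                     
━━━━━━━━━━━━━━━━━━━━━━━━━━┛                     


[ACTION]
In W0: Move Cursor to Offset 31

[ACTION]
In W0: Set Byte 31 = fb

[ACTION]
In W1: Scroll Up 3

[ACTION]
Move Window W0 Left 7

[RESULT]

                                                
                                                
━━━━━━━━━━━━━━━━━━━┓                            
idget              ┃━━━━━━━━━━━━━━━━━━━━━┓      
───────────────────┨                     ┃      
━━━━━━━━━━━━━━━━━━━━━━━━━━┓──────────────┨      
ngCanvas                  ┃7 e9 d7 b4  45┃      
──────────────────────────┨6 97 d2 16  e0┃      
                          ┃c ba 98 e0  d7┃      
  ~~                      ┃9 37 73 04  2a┃      
    ~~                   +┃3 87 ea 32  6f┃      
      ~~~               + ┃2 35 9e 8f  fe┃      
         ~~~          ++  ┃5 b5 b5 b5  b5┃      
            ~~       +   #┃4 24 24 24  37┃      
~~~~~~~~      ~~~  ++   # ┃              ┃      
        ~~~~~~~~~~~    #  ┃              ┃      
                 ~~~~~~~~~┃              ┃      
               ++    #~~~~┃              ┃      
              +     #    ~┃              ┃      
━━━━━━━━━━━━━━━━━━━━━━━━━━┛              ┃      


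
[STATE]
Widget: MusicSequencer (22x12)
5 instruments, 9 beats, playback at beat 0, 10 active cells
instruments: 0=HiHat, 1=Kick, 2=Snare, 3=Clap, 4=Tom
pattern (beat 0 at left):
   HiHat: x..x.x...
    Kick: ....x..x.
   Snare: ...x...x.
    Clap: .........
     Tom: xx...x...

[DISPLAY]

      ▼12345678       
 HiHat█··█·█···       
  Kick····█··█·       
 Snare···█···█·       
  Clap·········       
   Tom██···█···       
                      
                      
                      
                      
                      
                      


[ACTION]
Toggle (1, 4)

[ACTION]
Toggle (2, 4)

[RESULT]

      ▼12345678       
 HiHat█··█·█···       
  Kick·······█·       
 Snare···██··█·       
  Clap·········       
   Tom██···█···       
                      
                      
                      
                      
                      
                      


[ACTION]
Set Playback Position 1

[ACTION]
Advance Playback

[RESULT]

      01▼345678       
 HiHat█··█·█···       
  Kick·······█·       
 Snare···██··█·       
  Clap·········       
   Tom██···█···       
                      
                      
                      
                      
                      
                      


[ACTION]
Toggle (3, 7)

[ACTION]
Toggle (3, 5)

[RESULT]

      01▼345678       
 HiHat█··█·█···       
  Kick·······█·       
 Snare···██··█·       
  Clap·····█·█·       
   Tom██···█···       
                      
                      
                      
                      
                      
                      


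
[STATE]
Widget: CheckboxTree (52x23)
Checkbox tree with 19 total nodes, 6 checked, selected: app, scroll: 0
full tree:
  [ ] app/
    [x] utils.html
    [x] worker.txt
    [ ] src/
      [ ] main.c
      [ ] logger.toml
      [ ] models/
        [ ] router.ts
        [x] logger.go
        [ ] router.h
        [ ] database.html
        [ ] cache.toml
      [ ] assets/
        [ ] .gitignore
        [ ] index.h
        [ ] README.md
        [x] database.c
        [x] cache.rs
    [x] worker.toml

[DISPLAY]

>[-] app/                                           
   [x] utils.html                                   
   [x] worker.txt                                   
   [-] src/                                         
     [ ] main.c                                     
     [ ] logger.toml                                
     [-] models/                                    
       [ ] router.ts                                
       [x] logger.go                                
       [ ] router.h                                 
       [ ] database.html                            
       [ ] cache.toml                               
     [-] assets/                                    
       [ ] .gitignore                               
       [ ] index.h                                  
       [ ] README.md                                
       [x] database.c                               
       [x] cache.rs                                 
   [x] worker.toml                                  
                                                    
                                                    
                                                    
                                                    


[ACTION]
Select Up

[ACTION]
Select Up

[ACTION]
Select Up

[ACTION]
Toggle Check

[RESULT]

>[x] app/                                           
   [x] utils.html                                   
   [x] worker.txt                                   
   [x] src/                                         
     [x] main.c                                     
     [x] logger.toml                                
     [x] models/                                    
       [x] router.ts                                
       [x] logger.go                                
       [x] router.h                                 
       [x] database.html                            
       [x] cache.toml                               
     [x] assets/                                    
       [x] .gitignore                               
       [x] index.h                                  
       [x] README.md                                
       [x] database.c                               
       [x] cache.rs                                 
   [x] worker.toml                                  
                                                    
                                                    
                                                    
                                                    


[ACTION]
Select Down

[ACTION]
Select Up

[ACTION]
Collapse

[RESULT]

>[x] app/                                           
                                                    
                                                    
                                                    
                                                    
                                                    
                                                    
                                                    
                                                    
                                                    
                                                    
                                                    
                                                    
                                                    
                                                    
                                                    
                                                    
                                                    
                                                    
                                                    
                                                    
                                                    
                                                    


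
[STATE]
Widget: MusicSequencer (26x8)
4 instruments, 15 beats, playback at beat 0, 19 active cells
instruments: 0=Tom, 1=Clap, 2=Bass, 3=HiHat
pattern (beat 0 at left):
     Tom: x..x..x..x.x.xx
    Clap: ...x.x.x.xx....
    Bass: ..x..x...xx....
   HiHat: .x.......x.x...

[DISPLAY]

      ▼12345678901234     
   Tom█··█··█··█·█·██     
  Clap···█·█·█·██····     
  Bass··█··█···██····     
 HiHat·█·······█·█···     
                          
                          
                          


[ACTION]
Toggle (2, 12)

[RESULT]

      ▼12345678901234     
   Tom█··█··█··█·█·██     
  Clap···█·█·█·██····     
  Bass··█··█···██·█··     
 HiHat·█·······█·█···     
                          
                          
                          


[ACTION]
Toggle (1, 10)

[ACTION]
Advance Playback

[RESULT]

      0▼2345678901234     
   Tom█··█··█··█·█·██     
  Clap···█·█·█·█·····     
  Bass··█··█···██·█··     
 HiHat·█·······█·█···     
                          
                          
                          


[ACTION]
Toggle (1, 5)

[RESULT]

      0▼2345678901234     
   Tom█··█··█··█·█·██     
  Clap···█···█·█·····     
  Bass··█··█···██·█··     
 HiHat·█·······█·█···     
                          
                          
                          


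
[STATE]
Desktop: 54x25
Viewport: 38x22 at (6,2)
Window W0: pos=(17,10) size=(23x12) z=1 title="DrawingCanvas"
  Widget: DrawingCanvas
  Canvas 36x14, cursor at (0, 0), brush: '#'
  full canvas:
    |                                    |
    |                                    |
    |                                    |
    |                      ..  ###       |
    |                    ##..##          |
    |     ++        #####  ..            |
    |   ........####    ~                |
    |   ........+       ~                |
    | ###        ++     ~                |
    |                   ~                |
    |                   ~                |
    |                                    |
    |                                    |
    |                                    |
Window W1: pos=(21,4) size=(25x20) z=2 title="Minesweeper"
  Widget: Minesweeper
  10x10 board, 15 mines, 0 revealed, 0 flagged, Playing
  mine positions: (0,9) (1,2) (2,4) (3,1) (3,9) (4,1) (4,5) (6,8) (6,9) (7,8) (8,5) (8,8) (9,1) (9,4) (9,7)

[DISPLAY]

                                      
                                      
               ┏━━━━━━━━━━━━━━━━━━━━━━
               ┃ Minesweeper          
               ┠──────────────────────
               ┃■■■■■■■■■■            
               ┃■■■■■■■■■■            
               ┃■■■■■■■■■■            
           ┏━━━┃■■■■■■■■■■            
           ┃ Dr┃■■■■■■■■■■            
           ┠───┃■■■■■■■■■■            
           ┃+  ┃■■■■■■■■■■            
           ┃   ┃■■■■■■■■■■            
           ┃   ┃■■■■■■■■■■            
           ┃   ┃■■■■■■■■■■            
           ┃   ┃                      
           ┃   ┃                      
           ┃   ┃                      
           ┃   ┃                      
           ┗━━━┃                      
               ┃                      
               ┗━━━━━━━━━━━━━━━━━━━━━━


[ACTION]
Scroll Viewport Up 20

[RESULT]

                                      
                                      
                                      
                                      
               ┏━━━━━━━━━━━━━━━━━━━━━━
               ┃ Minesweeper          
               ┠──────────────────────
               ┃■■■■■■■■■■            
               ┃■■■■■■■■■■            
               ┃■■■■■■■■■■            
           ┏━━━┃■■■■■■■■■■            
           ┃ Dr┃■■■■■■■■■■            
           ┠───┃■■■■■■■■■■            
           ┃+  ┃■■■■■■■■■■            
           ┃   ┃■■■■■■■■■■            
           ┃   ┃■■■■■■■■■■            
           ┃   ┃■■■■■■■■■■            
           ┃   ┃                      
           ┃   ┃                      
           ┃   ┃                      
           ┃   ┃                      
           ┗━━━┃                      


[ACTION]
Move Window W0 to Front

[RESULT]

                                      
                                      
                                      
                                      
               ┏━━━━━━━━━━━━━━━━━━━━━━
               ┃ Minesweeper          
               ┠──────────────────────
               ┃■■■■■■■■■■            
               ┃■■■■■■■■■■            
               ┃■■■■■■■■■■            
           ┏━━━━━━━━━━━━━━━━━━━━━┓    
           ┃ DrawingCanvas       ┃    
           ┠─────────────────────┨    
           ┃+                    ┃    
           ┃                     ┃    
           ┃                     ┃    
           ┃                     ┃    
           ┃                    #┃    
           ┃     ++        ##### ┃    
           ┃   ........####    ~ ┃    
           ┃   ........+       ~ ┃    
           ┗━━━━━━━━━━━━━━━━━━━━━┛    


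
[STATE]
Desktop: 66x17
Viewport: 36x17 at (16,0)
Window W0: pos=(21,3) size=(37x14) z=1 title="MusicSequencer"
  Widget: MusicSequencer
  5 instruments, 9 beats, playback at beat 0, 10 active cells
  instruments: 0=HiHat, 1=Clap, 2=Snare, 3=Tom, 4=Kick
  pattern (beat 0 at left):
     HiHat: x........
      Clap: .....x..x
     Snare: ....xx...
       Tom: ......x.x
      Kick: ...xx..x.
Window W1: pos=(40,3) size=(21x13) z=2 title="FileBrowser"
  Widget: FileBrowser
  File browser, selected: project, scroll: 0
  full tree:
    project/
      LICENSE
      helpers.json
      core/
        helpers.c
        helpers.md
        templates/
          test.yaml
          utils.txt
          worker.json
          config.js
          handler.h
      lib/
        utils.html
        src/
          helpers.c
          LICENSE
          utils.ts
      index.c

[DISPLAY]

                                    
                                    
                                    
     ┏━━━━━━━━━━━━━━━━━━┏━━━━━━━━━━━
     ┃ MusicSequencer   ┃ FileBrowse
     ┠──────────────────┠───────────
     ┃      ▼12345678   ┃> [-] proje
     ┃ HiHat█········   ┃    LICENSE
     ┃  Clap·····█··█   ┃    helpers
     ┃ Snare····██···   ┃    [+] cor
     ┃   Tom······█·█   ┃    [+] lib
     ┃  Kick···██··█·   ┃    index.c
     ┃                  ┃           
     ┃                  ┃           
     ┃                  ┃           
     ┃                  ┗━━━━━━━━━━━
     ┗━━━━━━━━━━━━━━━━━━━━━━━━━━━━━━


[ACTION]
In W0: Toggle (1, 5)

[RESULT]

                                    
                                    
                                    
     ┏━━━━━━━━━━━━━━━━━━┏━━━━━━━━━━━
     ┃ MusicSequencer   ┃ FileBrowse
     ┠──────────────────┠───────────
     ┃      ▼12345678   ┃> [-] proje
     ┃ HiHat█········   ┃    LICENSE
     ┃  Clap········█   ┃    helpers
     ┃ Snare····██···   ┃    [+] cor
     ┃   Tom······█·█   ┃    [+] lib
     ┃  Kick···██··█·   ┃    index.c
     ┃                  ┃           
     ┃                  ┃           
     ┃                  ┃           
     ┃                  ┗━━━━━━━━━━━
     ┗━━━━━━━━━━━━━━━━━━━━━━━━━━━━━━


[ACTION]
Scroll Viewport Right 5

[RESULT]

                                    
                                    
                                    
┏━━━━━━━━━━━━━━━━━━┏━━━━━━━━━━━━━━━━
┃ MusicSequencer   ┃ FileBrowser    
┠──────────────────┠────────────────
┃      ▼12345678   ┃> [-] project/  
┃ HiHat█········   ┃    LICENSE     
┃  Clap········█   ┃    helpers.json
┃ Snare····██···   ┃    [+] core/   
┃   Tom······█·█   ┃    [+] lib/    
┃  Kick···██··█·   ┃    index.c     
┃                  ┃                
┃                  ┃                
┃                  ┃                
┃                  ┗━━━━━━━━━━━━━━━━
┗━━━━━━━━━━━━━━━━━━━━━━━━━━━━━━━━━━━


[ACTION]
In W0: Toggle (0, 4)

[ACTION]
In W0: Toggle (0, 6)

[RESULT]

                                    
                                    
                                    
┏━━━━━━━━━━━━━━━━━━┏━━━━━━━━━━━━━━━━
┃ MusicSequencer   ┃ FileBrowser    
┠──────────────────┠────────────────
┃      ▼12345678   ┃> [-] project/  
┃ HiHat█···█·█··   ┃    LICENSE     
┃  Clap········█   ┃    helpers.json
┃ Snare····██···   ┃    [+] core/   
┃   Tom······█·█   ┃    [+] lib/    
┃  Kick···██··█·   ┃    index.c     
┃                  ┃                
┃                  ┃                
┃                  ┃                
┃                  ┗━━━━━━━━━━━━━━━━
┗━━━━━━━━━━━━━━━━━━━━━━━━━━━━━━━━━━━


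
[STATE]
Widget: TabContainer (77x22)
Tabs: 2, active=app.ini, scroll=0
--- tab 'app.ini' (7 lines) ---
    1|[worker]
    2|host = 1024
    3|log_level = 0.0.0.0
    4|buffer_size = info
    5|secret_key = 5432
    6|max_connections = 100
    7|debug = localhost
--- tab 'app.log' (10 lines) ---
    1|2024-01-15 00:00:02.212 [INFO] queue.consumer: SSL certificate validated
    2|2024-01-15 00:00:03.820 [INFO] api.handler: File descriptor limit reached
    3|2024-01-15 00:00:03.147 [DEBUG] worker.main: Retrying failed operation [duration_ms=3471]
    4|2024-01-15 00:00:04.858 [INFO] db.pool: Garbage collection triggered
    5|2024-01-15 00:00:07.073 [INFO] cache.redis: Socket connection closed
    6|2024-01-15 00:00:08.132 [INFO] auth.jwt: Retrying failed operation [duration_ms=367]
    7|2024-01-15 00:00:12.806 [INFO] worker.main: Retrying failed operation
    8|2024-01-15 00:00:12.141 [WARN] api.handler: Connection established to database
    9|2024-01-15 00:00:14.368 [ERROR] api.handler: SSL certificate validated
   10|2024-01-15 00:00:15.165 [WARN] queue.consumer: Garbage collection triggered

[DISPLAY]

[app.ini]│ app.log                                                           
─────────────────────────────────────────────────────────────────────────────
[worker]                                                                     
host = 1024                                                                  
log_level = 0.0.0.0                                                          
buffer_size = info                                                           
secret_key = 5432                                                            
max_connections = 100                                                        
debug = localhost                                                            
                                                                             
                                                                             
                                                                             
                                                                             
                                                                             
                                                                             
                                                                             
                                                                             
                                                                             
                                                                             
                                                                             
                                                                             
                                                                             


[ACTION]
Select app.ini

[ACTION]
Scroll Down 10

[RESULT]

[app.ini]│ app.log                                                           
─────────────────────────────────────────────────────────────────────────────
debug = localhost                                                            
                                                                             
                                                                             
                                                                             
                                                                             
                                                                             
                                                                             
                                                                             
                                                                             
                                                                             
                                                                             
                                                                             
                                                                             
                                                                             
                                                                             
                                                                             
                                                                             
                                                                             
                                                                             
                                                                             


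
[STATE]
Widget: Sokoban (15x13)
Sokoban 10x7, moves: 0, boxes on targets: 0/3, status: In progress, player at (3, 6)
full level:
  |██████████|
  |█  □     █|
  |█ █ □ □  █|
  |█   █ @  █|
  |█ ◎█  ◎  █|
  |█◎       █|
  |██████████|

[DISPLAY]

██████████     
█  □     █     
█ █ □ □  █     
█   █ @  █     
█ ◎█  ◎  █     
█◎       █     
██████████     
Moves: 0  0/3  
               
               
               
               
               


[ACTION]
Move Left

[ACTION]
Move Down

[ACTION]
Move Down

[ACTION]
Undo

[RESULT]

██████████     
█  □     █     
█ █ □ □  █     
█   █    █     
█ ◎█ @◎  █     
█◎       █     
██████████     
Moves: 2  0/3  
               
               
               
               
               


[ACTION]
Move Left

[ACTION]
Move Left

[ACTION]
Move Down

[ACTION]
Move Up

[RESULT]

██████████     
█  □     █     
█ █ □ □  █     
█   █    █     
█ ◎█@ ◎  █     
█◎       █     
██████████     
Moves: 5  0/3  
               
               
               
               
               


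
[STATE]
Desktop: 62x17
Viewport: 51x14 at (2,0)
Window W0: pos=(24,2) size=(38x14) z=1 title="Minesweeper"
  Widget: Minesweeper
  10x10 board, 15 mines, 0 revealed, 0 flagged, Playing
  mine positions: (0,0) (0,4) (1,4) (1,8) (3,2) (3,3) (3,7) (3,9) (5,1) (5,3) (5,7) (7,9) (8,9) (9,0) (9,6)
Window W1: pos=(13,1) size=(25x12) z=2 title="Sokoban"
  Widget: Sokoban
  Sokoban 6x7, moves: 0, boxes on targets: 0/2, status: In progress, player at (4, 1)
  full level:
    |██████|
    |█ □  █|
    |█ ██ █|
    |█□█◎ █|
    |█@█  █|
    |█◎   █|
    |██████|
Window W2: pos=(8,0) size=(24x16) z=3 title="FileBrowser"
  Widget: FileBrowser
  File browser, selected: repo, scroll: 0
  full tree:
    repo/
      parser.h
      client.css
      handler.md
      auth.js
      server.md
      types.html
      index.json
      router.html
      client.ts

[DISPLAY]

      ┏━━━━━━━━━━━━━━━━━━━━━━┓                     
      ┃ FileBrowser          ┃━━━━━┓               
      ┠──────────────────────┨     ┃━━━━━━━━━━━━━━━
      ┃> [-] repo/           ┃─────┨               
      ┃    parser.h          ┃     ┃───────────────
      ┃    client.css        ┃     ┃               
      ┃    handler.md        ┃     ┃               
      ┃    auth.js           ┃     ┃               
      ┃    server.md         ┃     ┃               
      ┃    types.html        ┃     ┃               
      ┃    index.json        ┃     ┃               
      ┃    router.html       ┃     ┃               
      ┃    client.ts         ┃━━━━━┛               
      ┃                      ┃■■■                  


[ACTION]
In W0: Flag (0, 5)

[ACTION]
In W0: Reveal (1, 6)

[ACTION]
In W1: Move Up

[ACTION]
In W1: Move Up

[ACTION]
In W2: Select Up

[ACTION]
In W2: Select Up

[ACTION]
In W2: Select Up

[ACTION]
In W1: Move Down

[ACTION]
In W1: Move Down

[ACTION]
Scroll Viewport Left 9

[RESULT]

        ┏━━━━━━━━━━━━━━━━━━━━━━┓                   
        ┃ FileBrowser          ┃━━━━━┓             
        ┠──────────────────────┨     ┃━━━━━━━━━━━━━
        ┃> [-] repo/           ┃─────┨             
        ┃    parser.h          ┃     ┃─────────────
        ┃    client.css        ┃     ┃             
        ┃    handler.md        ┃     ┃             
        ┃    auth.js           ┃     ┃             
        ┃    server.md         ┃     ┃             
        ┃    types.html        ┃     ┃             
        ┃    index.json        ┃     ┃             
        ┃    router.html       ┃     ┃             
        ┃    client.ts         ┃━━━━━┛             
        ┃                      ┃■■■                


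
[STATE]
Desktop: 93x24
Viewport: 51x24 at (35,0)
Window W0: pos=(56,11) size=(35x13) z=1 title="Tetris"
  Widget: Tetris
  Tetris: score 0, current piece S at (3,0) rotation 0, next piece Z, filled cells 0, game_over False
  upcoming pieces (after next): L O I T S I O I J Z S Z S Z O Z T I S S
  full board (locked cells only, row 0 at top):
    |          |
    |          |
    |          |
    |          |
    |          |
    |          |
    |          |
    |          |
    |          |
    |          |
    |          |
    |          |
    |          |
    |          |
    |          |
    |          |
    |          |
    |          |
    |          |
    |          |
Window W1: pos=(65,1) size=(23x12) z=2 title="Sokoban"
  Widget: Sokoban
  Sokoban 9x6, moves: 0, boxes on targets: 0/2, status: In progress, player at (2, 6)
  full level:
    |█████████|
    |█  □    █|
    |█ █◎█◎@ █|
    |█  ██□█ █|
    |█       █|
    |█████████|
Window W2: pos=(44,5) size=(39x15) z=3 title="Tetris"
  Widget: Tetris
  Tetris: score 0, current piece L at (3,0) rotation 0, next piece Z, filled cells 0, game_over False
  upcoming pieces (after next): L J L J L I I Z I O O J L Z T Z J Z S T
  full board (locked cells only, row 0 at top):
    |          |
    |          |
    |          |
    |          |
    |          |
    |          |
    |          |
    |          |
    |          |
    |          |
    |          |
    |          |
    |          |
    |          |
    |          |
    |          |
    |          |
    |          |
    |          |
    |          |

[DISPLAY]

                                                   
                              ┏━━━━━━━━━━━━━━━━━━━━
                              ┃ Sokoban            
                              ┠────────────────────
                              ┃█████████           
         ┏━━━━━━━━━━━━━━━━━━━━━━━━━━━━━━━━━━━━━┓   
         ┃ Tetris                              ┃   
         ┠─────────────────────────────────────┨   
         ┃          │Next:                     ┃   
         ┃          │▓▓                        ┃   
         ┃          │ ▓▓                       ┃   
         ┃          │                          ┃   
         ┃          │                          ┃━━━
         ┃          │                          ┃───
         ┃          │Score:                    ┃   
         ┃          │0                         ┃   
         ┃          │                          ┃   
         ┃          │                          ┃   
         ┃          │                          ┃   
         ┗━━━━━━━━━━━━━━━━━━━━━━━━━━━━━━━━━━━━━┛   
                     ┃          │Score:            
                     ┃          │0                 
                     ┃          │                  
                     ┗━━━━━━━━━━━━━━━━━━━━━━━━━━━━━


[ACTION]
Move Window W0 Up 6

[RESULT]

                                                   
                              ┏━━━━━━━━━━━━━━━━━━━━
                              ┃ Sokoban            
                              ┠────────────────────
                              ┃█████████           
         ┏━━━━━━━━━━━━━━━━━━━━━━━━━━━━━━━━━━━━━┓   
         ┃ Tetris                              ┃   
         ┠─────────────────────────────────────┨   
         ┃          │Next:                     ┃   
         ┃          │▓▓                        ┃   
         ┃          │ ▓▓                       ┃   
         ┃          │                          ┃   
         ┃          │                          ┃━━━
         ┃          │                          ┃   
         ┃          │Score:                    ┃   
         ┃          │0                         ┃   
         ┃          │                          ┃   
         ┃          │                          ┃━━━
         ┃          │                          ┃   
         ┗━━━━━━━━━━━━━━━━━━━━━━━━━━━━━━━━━━━━━┛   
                                                   
                                                   
                                                   
                                                   


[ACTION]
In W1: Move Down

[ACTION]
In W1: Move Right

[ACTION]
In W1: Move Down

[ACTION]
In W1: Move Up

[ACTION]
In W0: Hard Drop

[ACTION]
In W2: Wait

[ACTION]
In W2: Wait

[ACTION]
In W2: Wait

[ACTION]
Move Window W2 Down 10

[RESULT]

                                                   
                              ┏━━━━━━━━━━━━━━━━━━━━
                              ┃ Sokoban            
                              ┠────────────────────
                              ┃█████████           
                     ┏━━━━━━━━┃█  □    █           
                     ┃ Tetris ┃█ █◎█◎ @█           
                     ┠────────┃█  ██□█ █           
                     ┃        ┃█       █           
         ┏━━━━━━━━━━━━━━━━━━━━━━━━━━━━━━━━━━━━━┓   
         ┃ Tetris                              ┃   
         ┠─────────────────────────────────────┨   
         ┃          │Next:                     ┃━━━
         ┃          │▓▓                        ┃   
         ┃          │ ▓▓                       ┃   
         ┃          │                          ┃   
         ┃          │                          ┃   
         ┃          │                          ┃━━━
         ┃          │Score:                    ┃   
         ┃          │0                         ┃   
         ┃          │                          ┃   
         ┃          │                          ┃   
         ┃          │                          ┃   
         ┗━━━━━━━━━━━━━━━━━━━━━━━━━━━━━━━━━━━━━┛   


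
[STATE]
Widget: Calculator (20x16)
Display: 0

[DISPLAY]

                   0
┌───┬───┬───┬───┐   
│ 7 │ 8 │ 9 │ ÷ │   
├───┼───┼───┼───┤   
│ 4 │ 5 │ 6 │ × │   
├───┼───┼───┼───┤   
│ 1 │ 2 │ 3 │ - │   
├───┼───┼───┼───┤   
│ 0 │ . │ = │ + │   
├───┼───┼───┼───┤   
│ C │ MC│ MR│ M+│   
└───┴───┴───┴───┘   
                    
                    
                    
                    


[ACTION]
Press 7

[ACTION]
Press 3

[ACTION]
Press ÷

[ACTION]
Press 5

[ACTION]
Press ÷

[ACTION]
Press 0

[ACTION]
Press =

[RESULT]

               Error
┌───┬───┬───┬───┐   
│ 7 │ 8 │ 9 │ ÷ │   
├───┼───┼───┼───┤   
│ 4 │ 5 │ 6 │ × │   
├───┼───┼───┼───┤   
│ 1 │ 2 │ 3 │ - │   
├───┼───┼───┼───┤   
│ 0 │ . │ = │ + │   
├───┼───┼───┼───┤   
│ C │ MC│ MR│ M+│   
└───┴───┴───┴───┘   
                    
                    
                    
                    
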